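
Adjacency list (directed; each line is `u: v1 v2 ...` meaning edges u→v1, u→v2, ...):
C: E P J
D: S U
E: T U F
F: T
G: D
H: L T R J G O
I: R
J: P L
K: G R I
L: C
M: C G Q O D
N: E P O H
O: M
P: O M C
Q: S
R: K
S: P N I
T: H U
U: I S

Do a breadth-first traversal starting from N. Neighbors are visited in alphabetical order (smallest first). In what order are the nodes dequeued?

N → E → H → O → P → F → T → U → G → J → L → R → M → C → I → S → D → K → Q

Visit N; enqueue E, H, O, P → queue [E, H, O, P]
Visit E; enqueue F, T, U → queue [H, O, P, F, T, U]
Visit H; enqueue G, J, L, R → queue [O, P, F, T, U, G, J, L, R]
Visit O; enqueue M → queue [P, F, T, U, G, J, L, R, M]
Visit P; enqueue C → queue [F, T, U, G, J, L, R, M, C]
Visit F → queue [T, U, G, J, L, R, M, C]
Visit T → queue [U, G, J, L, R, M, C]
Visit U; enqueue I, S → queue [G, J, L, R, M, C, I, S]
Visit G; enqueue D → queue [J, L, R, M, C, I, S, D]
Visit J → queue [L, R, M, C, I, S, D]
Visit L → queue [R, M, C, I, S, D]
Visit R; enqueue K → queue [M, C, I, S, D, K]
Visit M; enqueue Q → queue [C, I, S, D, K, Q]
Visit C → queue [I, S, D, K, Q]
Visit I → queue [S, D, K, Q]
Visit S → queue [D, K, Q]
Visit D → queue [K, Q]
Visit K → queue [Q]
Visit Q → queue []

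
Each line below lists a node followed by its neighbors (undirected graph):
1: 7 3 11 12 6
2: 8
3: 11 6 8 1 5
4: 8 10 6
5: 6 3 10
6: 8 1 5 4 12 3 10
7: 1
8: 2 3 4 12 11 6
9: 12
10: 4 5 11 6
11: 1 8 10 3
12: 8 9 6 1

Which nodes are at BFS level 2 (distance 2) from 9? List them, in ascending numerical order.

1, 6, 8

Level 0: 9
Level 1: 12
Level 2: 1, 6, 8
Level 3: 2, 3, 4, 5, 7, 10, 11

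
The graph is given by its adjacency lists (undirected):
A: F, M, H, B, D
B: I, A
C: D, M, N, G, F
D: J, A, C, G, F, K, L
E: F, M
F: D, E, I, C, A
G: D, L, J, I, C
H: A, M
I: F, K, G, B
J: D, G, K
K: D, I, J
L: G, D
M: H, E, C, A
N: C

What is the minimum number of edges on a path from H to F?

2

Level 0: H
Level 1: A, M
Level 2: B, C, D, E, F
Level 3: G, I, J, K, L, N
F first appears at level 2.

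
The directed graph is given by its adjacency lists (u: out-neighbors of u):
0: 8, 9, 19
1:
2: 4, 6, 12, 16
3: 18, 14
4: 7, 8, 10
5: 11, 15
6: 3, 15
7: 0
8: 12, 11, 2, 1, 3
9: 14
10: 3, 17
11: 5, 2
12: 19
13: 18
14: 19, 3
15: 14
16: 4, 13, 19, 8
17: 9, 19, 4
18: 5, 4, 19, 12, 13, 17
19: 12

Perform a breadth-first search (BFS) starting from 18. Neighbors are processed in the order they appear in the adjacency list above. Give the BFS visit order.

Visit 18; enqueue 5, 4, 19, 12, 13, 17 → queue [5, 4, 19, 12, 13, 17]
Visit 5; enqueue 11, 15 → queue [4, 19, 12, 13, 17, 11, 15]
Visit 4; enqueue 7, 8, 10 → queue [19, 12, 13, 17, 11, 15, 7, 8, 10]
Visit 19 → queue [12, 13, 17, 11, 15, 7, 8, 10]
Visit 12 → queue [13, 17, 11, 15, 7, 8, 10]
Visit 13 → queue [17, 11, 15, 7, 8, 10]
Visit 17; enqueue 9 → queue [11, 15, 7, 8, 10, 9]
Visit 11; enqueue 2 → queue [15, 7, 8, 10, 9, 2]
Visit 15; enqueue 14 → queue [7, 8, 10, 9, 2, 14]
Visit 7; enqueue 0 → queue [8, 10, 9, 2, 14, 0]
Visit 8; enqueue 1, 3 → queue [10, 9, 2, 14, 0, 1, 3]
Visit 10 → queue [9, 2, 14, 0, 1, 3]
Visit 9 → queue [2, 14, 0, 1, 3]
Visit 2; enqueue 6, 16 → queue [14, 0, 1, 3, 6, 16]
Visit 14 → queue [0, 1, 3, 6, 16]
Visit 0 → queue [1, 3, 6, 16]
Visit 1 → queue [3, 6, 16]
Visit 3 → queue [6, 16]
Visit 6 → queue [16]
Visit 16 → queue []

18, 5, 4, 19, 12, 13, 17, 11, 15, 7, 8, 10, 9, 2, 14, 0, 1, 3, 6, 16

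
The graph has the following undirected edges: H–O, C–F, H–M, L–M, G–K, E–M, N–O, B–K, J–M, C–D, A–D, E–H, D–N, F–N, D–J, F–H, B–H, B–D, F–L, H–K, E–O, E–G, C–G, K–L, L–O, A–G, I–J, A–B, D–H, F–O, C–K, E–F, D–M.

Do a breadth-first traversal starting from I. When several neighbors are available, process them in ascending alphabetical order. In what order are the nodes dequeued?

Visit I; enqueue J → queue [J]
Visit J; enqueue D, M → queue [D, M]
Visit D; enqueue A, B, C, H, N → queue [M, A, B, C, H, N]
Visit M; enqueue E, L → queue [A, B, C, H, N, E, L]
Visit A; enqueue G → queue [B, C, H, N, E, L, G]
Visit B; enqueue K → queue [C, H, N, E, L, G, K]
Visit C; enqueue F → queue [H, N, E, L, G, K, F]
Visit H; enqueue O → queue [N, E, L, G, K, F, O]
Visit N → queue [E, L, G, K, F, O]
Visit E → queue [L, G, K, F, O]
Visit L → queue [G, K, F, O]
Visit G → queue [K, F, O]
Visit K → queue [F, O]
Visit F → queue [O]
Visit O → queue []

I J D M A B C H N E L G K F O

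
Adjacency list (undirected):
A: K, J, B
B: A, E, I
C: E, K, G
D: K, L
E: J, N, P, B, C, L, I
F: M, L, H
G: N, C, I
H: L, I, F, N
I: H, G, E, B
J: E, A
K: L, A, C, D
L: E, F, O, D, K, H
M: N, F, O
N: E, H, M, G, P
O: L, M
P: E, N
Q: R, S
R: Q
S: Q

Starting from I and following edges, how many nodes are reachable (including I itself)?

BFS from I visits: I, H, G, E, B, L, F, N, C, J, P, A, O, D, K, M
Reachable nodes: 16 of 19 total.

16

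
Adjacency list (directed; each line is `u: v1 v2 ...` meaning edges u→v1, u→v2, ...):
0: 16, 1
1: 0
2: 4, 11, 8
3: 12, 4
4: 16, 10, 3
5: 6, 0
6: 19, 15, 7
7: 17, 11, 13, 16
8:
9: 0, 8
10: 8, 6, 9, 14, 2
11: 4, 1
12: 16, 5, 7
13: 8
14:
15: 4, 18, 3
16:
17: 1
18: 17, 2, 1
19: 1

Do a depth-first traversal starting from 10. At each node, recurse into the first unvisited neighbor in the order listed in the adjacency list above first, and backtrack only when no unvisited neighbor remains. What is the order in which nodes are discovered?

10 → 8 → 6 → 19 → 1 → 0 → 16 → 15 → 4 → 3 → 12 → 5 → 7 → 17 → 11 → 13 → 18 → 2 → 9 → 14

Visit 10
10 → 8
10 → 6
6 → 19
19 → 1
1 → 0
0 → 16
6 → 15
15 → 4
4 → 3
3 → 12
12 → 5
12 → 7
7 → 17
7 → 11
7 → 13
15 → 18
18 → 2
10 → 9
10 → 14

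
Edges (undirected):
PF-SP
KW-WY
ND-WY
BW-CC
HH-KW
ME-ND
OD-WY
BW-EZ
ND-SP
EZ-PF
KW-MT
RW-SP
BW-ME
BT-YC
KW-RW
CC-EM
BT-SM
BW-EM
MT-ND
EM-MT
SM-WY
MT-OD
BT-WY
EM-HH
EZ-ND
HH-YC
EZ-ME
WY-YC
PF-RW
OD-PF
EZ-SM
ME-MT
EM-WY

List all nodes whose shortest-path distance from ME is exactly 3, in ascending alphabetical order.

BT, HH, RW, YC

Level 0: ME
Level 1: BW, EZ, MT, ND
Level 2: CC, EM, KW, OD, PF, SM, SP, WY
Level 3: BT, HH, RW, YC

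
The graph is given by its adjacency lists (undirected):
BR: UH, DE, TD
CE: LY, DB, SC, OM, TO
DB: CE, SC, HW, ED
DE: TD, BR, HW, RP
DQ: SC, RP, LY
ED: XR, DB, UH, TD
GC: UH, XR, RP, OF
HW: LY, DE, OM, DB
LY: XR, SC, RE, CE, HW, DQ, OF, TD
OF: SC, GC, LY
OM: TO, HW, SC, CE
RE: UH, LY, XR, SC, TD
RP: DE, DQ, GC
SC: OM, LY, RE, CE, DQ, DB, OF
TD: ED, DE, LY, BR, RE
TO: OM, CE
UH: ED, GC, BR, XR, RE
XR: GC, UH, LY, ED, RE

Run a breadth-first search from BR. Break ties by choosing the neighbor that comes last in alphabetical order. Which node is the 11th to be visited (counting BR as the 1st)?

Visit BR; enqueue UH, TD, DE → queue [UH, TD, DE]
Visit UH; enqueue XR, RE, GC, ED → queue [TD, DE, XR, RE, GC, ED]
Visit TD; enqueue LY → queue [DE, XR, RE, GC, ED, LY]
Visit DE; enqueue RP, HW → queue [XR, RE, GC, ED, LY, RP, HW]
Visit XR → queue [RE, GC, ED, LY, RP, HW]
Visit RE; enqueue SC → queue [GC, ED, LY, RP, HW, SC]
Visit GC; enqueue OF → queue [ED, LY, RP, HW, SC, OF]
Visit ED; enqueue DB → queue [LY, RP, HW, SC, OF, DB]
Visit LY; enqueue DQ, CE → queue [RP, HW, SC, OF, DB, DQ, CE]
Visit RP → queue [HW, SC, OF, DB, DQ, CE]
Visit HW; enqueue OM → queue [SC, OF, DB, DQ, CE, OM]
Visit SC → queue [OF, DB, DQ, CE, OM]
Visit OF → queue [DB, DQ, CE, OM]
Visit DB → queue [DQ, CE, OM]
Visit DQ → queue [CE, OM]
Visit CE; enqueue TO → queue [OM, TO]
Visit OM → queue [TO]
Visit TO → queue []

Visit order: BR, UH, TD, DE, XR, RE, GC, ED, LY, RP, HW, SC, OF, DB, DQ, CE, OM, TO

HW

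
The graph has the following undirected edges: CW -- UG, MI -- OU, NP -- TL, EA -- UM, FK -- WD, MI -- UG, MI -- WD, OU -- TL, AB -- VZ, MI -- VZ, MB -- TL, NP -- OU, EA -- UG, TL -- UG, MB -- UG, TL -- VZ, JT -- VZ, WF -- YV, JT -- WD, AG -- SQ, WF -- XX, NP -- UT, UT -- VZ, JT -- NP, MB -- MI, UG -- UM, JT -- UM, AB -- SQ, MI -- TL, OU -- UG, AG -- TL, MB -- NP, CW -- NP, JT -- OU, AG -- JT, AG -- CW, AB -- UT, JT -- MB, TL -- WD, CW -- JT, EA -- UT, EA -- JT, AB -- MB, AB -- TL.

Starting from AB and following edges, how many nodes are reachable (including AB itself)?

BFS from AB visits: AB, VZ, UT, TL, SQ, MB, MI, JT, NP, EA, WD, UG, OU, AG, UM, CW, FK
Reachable nodes: 17 of 20 total.

17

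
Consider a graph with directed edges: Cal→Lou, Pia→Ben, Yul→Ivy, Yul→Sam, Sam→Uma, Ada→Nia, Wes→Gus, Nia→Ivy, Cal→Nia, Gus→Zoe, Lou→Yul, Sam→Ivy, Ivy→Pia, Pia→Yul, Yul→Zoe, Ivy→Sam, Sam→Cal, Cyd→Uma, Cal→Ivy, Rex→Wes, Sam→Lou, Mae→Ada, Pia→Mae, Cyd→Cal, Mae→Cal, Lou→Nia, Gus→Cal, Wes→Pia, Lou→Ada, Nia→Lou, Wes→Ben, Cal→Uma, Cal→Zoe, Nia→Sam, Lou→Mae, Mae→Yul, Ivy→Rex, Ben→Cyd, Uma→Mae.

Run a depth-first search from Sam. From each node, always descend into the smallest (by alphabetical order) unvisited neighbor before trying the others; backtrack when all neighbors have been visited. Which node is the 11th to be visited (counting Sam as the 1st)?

Visit Sam
Sam → Cal
Cal → Ivy
Ivy → Pia
Pia → Ben
Ben → Cyd
Cyd → Uma
Uma → Mae
Mae → Ada
Ada → Nia
Nia → Lou
Lou → Yul
Yul → Zoe
Ivy → Rex
Rex → Wes
Wes → Gus

Visit order: Sam, Cal, Ivy, Pia, Ben, Cyd, Uma, Mae, Ada, Nia, Lou, Yul, Zoe, Rex, Wes, Gus

Lou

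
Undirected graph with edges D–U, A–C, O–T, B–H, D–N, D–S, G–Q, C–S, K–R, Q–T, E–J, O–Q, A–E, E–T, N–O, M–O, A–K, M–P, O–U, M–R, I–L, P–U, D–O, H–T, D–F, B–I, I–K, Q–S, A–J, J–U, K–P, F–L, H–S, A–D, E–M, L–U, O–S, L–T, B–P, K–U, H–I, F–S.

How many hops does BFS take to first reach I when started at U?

Level 0: U
Level 1: D, J, K, L, O, P
Level 2: A, B, E, F, I, M, N, Q, R, S, T
Level 3: C, G, H
I first appears at level 2.

2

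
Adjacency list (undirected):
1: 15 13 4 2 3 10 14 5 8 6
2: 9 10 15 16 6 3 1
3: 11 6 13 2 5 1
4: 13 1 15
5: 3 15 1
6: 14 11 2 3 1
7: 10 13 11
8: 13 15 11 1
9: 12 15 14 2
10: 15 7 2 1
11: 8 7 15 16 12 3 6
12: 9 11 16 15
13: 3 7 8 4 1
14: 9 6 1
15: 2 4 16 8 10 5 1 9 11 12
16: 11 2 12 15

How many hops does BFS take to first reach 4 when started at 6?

Level 0: 6
Level 1: 1, 2, 3, 11, 14
Level 2: 4, 5, 7, 8, 9, 10, 12, 13, 15, 16
4 first appears at level 2.

2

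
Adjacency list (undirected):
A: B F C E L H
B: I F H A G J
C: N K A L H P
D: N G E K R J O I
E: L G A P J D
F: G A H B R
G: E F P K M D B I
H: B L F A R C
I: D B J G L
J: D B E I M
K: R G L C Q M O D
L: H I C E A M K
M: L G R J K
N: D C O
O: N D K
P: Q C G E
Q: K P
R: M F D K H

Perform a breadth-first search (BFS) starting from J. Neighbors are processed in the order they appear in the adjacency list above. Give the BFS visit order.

Visit J; enqueue D, B, E, I, M → queue [D, B, E, I, M]
Visit D; enqueue N, G, K, R, O → queue [B, E, I, M, N, G, K, R, O]
Visit B; enqueue F, H, A → queue [E, I, M, N, G, K, R, O, F, H, A]
Visit E; enqueue L, P → queue [I, M, N, G, K, R, O, F, H, A, L, P]
Visit I → queue [M, N, G, K, R, O, F, H, A, L, P]
Visit M → queue [N, G, K, R, O, F, H, A, L, P]
Visit N; enqueue C → queue [G, K, R, O, F, H, A, L, P, C]
Visit G → queue [K, R, O, F, H, A, L, P, C]
Visit K; enqueue Q → queue [R, O, F, H, A, L, P, C, Q]
Visit R → queue [O, F, H, A, L, P, C, Q]
Visit O → queue [F, H, A, L, P, C, Q]
Visit F → queue [H, A, L, P, C, Q]
Visit H → queue [A, L, P, C, Q]
Visit A → queue [L, P, C, Q]
Visit L → queue [P, C, Q]
Visit P → queue [C, Q]
Visit C → queue [Q]
Visit Q → queue []

J, D, B, E, I, M, N, G, K, R, O, F, H, A, L, P, C, Q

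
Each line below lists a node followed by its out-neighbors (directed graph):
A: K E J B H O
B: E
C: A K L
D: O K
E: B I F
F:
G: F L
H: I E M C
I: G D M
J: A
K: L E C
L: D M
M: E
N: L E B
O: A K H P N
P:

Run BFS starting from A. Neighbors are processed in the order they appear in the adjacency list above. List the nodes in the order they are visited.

Visit A; enqueue K, E, J, B, H, O → queue [K, E, J, B, H, O]
Visit K; enqueue L, C → queue [E, J, B, H, O, L, C]
Visit E; enqueue I, F → queue [J, B, H, O, L, C, I, F]
Visit J → queue [B, H, O, L, C, I, F]
Visit B → queue [H, O, L, C, I, F]
Visit H; enqueue M → queue [O, L, C, I, F, M]
Visit O; enqueue P, N → queue [L, C, I, F, M, P, N]
Visit L; enqueue D → queue [C, I, F, M, P, N, D]
Visit C → queue [I, F, M, P, N, D]
Visit I; enqueue G → queue [F, M, P, N, D, G]
Visit F → queue [M, P, N, D, G]
Visit M → queue [P, N, D, G]
Visit P → queue [N, D, G]
Visit N → queue [D, G]
Visit D → queue [G]
Visit G → queue []

A, K, E, J, B, H, O, L, C, I, F, M, P, N, D, G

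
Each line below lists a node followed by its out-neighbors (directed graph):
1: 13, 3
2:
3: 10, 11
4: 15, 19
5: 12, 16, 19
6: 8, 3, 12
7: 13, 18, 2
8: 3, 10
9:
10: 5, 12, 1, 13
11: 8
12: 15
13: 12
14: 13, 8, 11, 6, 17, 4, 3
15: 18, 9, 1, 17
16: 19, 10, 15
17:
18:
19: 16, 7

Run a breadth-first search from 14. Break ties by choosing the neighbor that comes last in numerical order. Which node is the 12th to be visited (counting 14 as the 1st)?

Visit 14; enqueue 17, 13, 11, 8, 6, 4, 3 → queue [17, 13, 11, 8, 6, 4, 3]
Visit 17 → queue [13, 11, 8, 6, 4, 3]
Visit 13; enqueue 12 → queue [11, 8, 6, 4, 3, 12]
Visit 11 → queue [8, 6, 4, 3, 12]
Visit 8; enqueue 10 → queue [6, 4, 3, 12, 10]
Visit 6 → queue [4, 3, 12, 10]
Visit 4; enqueue 19, 15 → queue [3, 12, 10, 19, 15]
Visit 3 → queue [12, 10, 19, 15]
Visit 12 → queue [10, 19, 15]
Visit 10; enqueue 5, 1 → queue [19, 15, 5, 1]
Visit 19; enqueue 16, 7 → queue [15, 5, 1, 16, 7]
Visit 15; enqueue 18, 9 → queue [5, 1, 16, 7, 18, 9]
Visit 5 → queue [1, 16, 7, 18, 9]
Visit 1 → queue [16, 7, 18, 9]
Visit 16 → queue [7, 18, 9]
Visit 7; enqueue 2 → queue [18, 9, 2]
Visit 18 → queue [9, 2]
Visit 9 → queue [2]
Visit 2 → queue []

Visit order: 14, 17, 13, 11, 8, 6, 4, 3, 12, 10, 19, 15, 5, 1, 16, 7, 18, 9, 2

15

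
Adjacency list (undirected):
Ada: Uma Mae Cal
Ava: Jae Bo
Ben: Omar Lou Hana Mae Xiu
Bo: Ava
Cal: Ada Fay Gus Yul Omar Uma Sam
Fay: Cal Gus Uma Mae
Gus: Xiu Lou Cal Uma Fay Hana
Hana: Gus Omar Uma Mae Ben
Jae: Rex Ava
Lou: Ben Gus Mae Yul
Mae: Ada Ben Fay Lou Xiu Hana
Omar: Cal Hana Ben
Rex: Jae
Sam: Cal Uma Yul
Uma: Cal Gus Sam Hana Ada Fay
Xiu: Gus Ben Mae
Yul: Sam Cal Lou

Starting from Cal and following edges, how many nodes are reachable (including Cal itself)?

BFS from Cal visits: Cal, Ada, Fay, Gus, Yul, Omar, Uma, Sam, Mae, Xiu, Lou, Hana, Ben
Reachable nodes: 13 of 17 total.

13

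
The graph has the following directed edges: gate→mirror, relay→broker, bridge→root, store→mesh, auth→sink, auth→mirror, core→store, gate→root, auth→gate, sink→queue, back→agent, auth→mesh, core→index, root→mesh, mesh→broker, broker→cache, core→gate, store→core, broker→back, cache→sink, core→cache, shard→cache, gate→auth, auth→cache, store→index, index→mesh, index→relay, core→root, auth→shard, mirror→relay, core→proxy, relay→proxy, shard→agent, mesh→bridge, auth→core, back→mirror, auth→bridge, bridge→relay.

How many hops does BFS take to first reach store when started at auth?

2

Level 0: auth
Level 1: bridge, cache, core, gate, mesh, mirror, shard, sink
Level 2: agent, broker, index, proxy, queue, relay, root, store
Level 3: back
store first appears at level 2.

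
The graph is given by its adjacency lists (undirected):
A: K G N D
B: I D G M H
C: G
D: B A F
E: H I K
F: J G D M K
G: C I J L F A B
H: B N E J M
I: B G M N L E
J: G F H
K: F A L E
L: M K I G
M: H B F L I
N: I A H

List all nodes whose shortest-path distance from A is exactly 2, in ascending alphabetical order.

Level 0: A
Level 1: D, G, K, N
Level 2: B, C, E, F, H, I, J, L
Level 3: M

B, C, E, F, H, I, J, L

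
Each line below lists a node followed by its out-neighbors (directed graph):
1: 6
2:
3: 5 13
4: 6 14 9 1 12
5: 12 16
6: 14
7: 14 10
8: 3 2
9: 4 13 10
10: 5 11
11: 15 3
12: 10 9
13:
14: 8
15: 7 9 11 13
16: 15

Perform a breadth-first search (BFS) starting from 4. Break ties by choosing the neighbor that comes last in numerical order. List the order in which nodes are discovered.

4 14 12 9 6 1 8 10 13 3 2 11 5 15 16 7

Visit 4; enqueue 14, 12, 9, 6, 1 → queue [14, 12, 9, 6, 1]
Visit 14; enqueue 8 → queue [12, 9, 6, 1, 8]
Visit 12; enqueue 10 → queue [9, 6, 1, 8, 10]
Visit 9; enqueue 13 → queue [6, 1, 8, 10, 13]
Visit 6 → queue [1, 8, 10, 13]
Visit 1 → queue [8, 10, 13]
Visit 8; enqueue 3, 2 → queue [10, 13, 3, 2]
Visit 10; enqueue 11, 5 → queue [13, 3, 2, 11, 5]
Visit 13 → queue [3, 2, 11, 5]
Visit 3 → queue [2, 11, 5]
Visit 2 → queue [11, 5]
Visit 11; enqueue 15 → queue [5, 15]
Visit 5; enqueue 16 → queue [15, 16]
Visit 15; enqueue 7 → queue [16, 7]
Visit 16 → queue [7]
Visit 7 → queue []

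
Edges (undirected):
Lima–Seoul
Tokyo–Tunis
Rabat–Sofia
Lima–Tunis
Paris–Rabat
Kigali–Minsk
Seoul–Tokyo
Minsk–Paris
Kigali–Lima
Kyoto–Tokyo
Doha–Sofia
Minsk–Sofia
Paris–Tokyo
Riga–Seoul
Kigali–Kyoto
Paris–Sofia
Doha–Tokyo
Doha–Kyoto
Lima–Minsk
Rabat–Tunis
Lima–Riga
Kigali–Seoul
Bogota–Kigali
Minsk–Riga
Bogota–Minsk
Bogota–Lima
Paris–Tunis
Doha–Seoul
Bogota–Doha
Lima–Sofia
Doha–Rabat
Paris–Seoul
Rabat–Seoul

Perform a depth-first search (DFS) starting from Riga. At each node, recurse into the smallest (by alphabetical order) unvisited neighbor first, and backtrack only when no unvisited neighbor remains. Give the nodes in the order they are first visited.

Riga Lima Bogota Doha Kyoto Kigali Minsk Paris Rabat Seoul Tokyo Tunis Sofia

Visit Riga
Riga → Lima
Lima → Bogota
Bogota → Doha
Doha → Kyoto
Kyoto → Kigali
Kigali → Minsk
Minsk → Paris
Paris → Rabat
Rabat → Seoul
Seoul → Tokyo
Tokyo → Tunis
Rabat → Sofia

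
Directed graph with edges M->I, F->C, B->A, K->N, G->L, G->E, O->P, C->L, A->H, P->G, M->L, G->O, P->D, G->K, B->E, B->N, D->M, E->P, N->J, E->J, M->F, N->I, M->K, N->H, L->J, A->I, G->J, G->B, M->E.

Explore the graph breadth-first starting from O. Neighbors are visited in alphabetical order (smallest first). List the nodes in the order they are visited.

Visit O; enqueue P → queue [P]
Visit P; enqueue D, G → queue [D, G]
Visit D; enqueue M → queue [G, M]
Visit G; enqueue B, E, J, K, L → queue [M, B, E, J, K, L]
Visit M; enqueue F, I → queue [B, E, J, K, L, F, I]
Visit B; enqueue A, N → queue [E, J, K, L, F, I, A, N]
Visit E → queue [J, K, L, F, I, A, N]
Visit J → queue [K, L, F, I, A, N]
Visit K → queue [L, F, I, A, N]
Visit L → queue [F, I, A, N]
Visit F; enqueue C → queue [I, A, N, C]
Visit I → queue [A, N, C]
Visit A; enqueue H → queue [N, C, H]
Visit N → queue [C, H]
Visit C → queue [H]
Visit H → queue []

O -> P -> D -> G -> M -> B -> E -> J -> K -> L -> F -> I -> A -> N -> C -> H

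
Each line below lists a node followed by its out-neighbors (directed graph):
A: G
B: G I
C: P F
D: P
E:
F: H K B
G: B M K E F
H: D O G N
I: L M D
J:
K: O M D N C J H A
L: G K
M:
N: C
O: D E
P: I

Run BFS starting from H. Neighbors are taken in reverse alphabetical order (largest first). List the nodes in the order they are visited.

Visit H; enqueue O, N, G, D → queue [O, N, G, D]
Visit O; enqueue E → queue [N, G, D, E]
Visit N; enqueue C → queue [G, D, E, C]
Visit G; enqueue M, K, F, B → queue [D, E, C, M, K, F, B]
Visit D; enqueue P → queue [E, C, M, K, F, B, P]
Visit E → queue [C, M, K, F, B, P]
Visit C → queue [M, K, F, B, P]
Visit M → queue [K, F, B, P]
Visit K; enqueue J, A → queue [F, B, P, J, A]
Visit F → queue [B, P, J, A]
Visit B; enqueue I → queue [P, J, A, I]
Visit P → queue [J, A, I]
Visit J → queue [A, I]
Visit A → queue [I]
Visit I; enqueue L → queue [L]
Visit L → queue []

H, O, N, G, D, E, C, M, K, F, B, P, J, A, I, L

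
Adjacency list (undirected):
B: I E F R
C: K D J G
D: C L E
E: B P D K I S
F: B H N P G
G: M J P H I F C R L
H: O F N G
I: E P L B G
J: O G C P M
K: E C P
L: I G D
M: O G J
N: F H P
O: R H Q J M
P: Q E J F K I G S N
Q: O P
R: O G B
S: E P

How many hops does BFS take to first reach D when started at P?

2

Level 0: P
Level 1: E, F, G, I, J, K, N, Q, S
Level 2: B, C, D, H, L, M, O, R
D first appears at level 2.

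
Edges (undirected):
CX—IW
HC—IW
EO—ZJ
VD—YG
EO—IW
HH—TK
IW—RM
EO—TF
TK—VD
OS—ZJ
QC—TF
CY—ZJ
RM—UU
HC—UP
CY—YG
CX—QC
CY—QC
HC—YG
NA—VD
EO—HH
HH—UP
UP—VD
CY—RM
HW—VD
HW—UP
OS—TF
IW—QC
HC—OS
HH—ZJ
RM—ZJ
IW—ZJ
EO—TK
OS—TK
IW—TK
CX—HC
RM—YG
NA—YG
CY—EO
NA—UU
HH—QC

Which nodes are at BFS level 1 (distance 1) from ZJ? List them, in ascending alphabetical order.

Level 0: ZJ
Level 1: CY, EO, HH, IW, OS, RM
Level 2: CX, HC, QC, TF, TK, UP, UU, YG
Level 3: HW, NA, VD

CY, EO, HH, IW, OS, RM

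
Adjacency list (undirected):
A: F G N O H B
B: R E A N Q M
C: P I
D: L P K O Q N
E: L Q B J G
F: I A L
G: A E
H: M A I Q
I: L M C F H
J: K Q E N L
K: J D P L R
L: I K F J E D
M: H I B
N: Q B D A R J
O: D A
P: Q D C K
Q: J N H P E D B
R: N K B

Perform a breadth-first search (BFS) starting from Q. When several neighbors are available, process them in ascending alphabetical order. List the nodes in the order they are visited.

Q -> B -> D -> E -> H -> J -> N -> P -> A -> M -> R -> K -> L -> O -> G -> I -> C -> F

Visit Q; enqueue B, D, E, H, J, N, P → queue [B, D, E, H, J, N, P]
Visit B; enqueue A, M, R → queue [D, E, H, J, N, P, A, M, R]
Visit D; enqueue K, L, O → queue [E, H, J, N, P, A, M, R, K, L, O]
Visit E; enqueue G → queue [H, J, N, P, A, M, R, K, L, O, G]
Visit H; enqueue I → queue [J, N, P, A, M, R, K, L, O, G, I]
Visit J → queue [N, P, A, M, R, K, L, O, G, I]
Visit N → queue [P, A, M, R, K, L, O, G, I]
Visit P; enqueue C → queue [A, M, R, K, L, O, G, I, C]
Visit A; enqueue F → queue [M, R, K, L, O, G, I, C, F]
Visit M → queue [R, K, L, O, G, I, C, F]
Visit R → queue [K, L, O, G, I, C, F]
Visit K → queue [L, O, G, I, C, F]
Visit L → queue [O, G, I, C, F]
Visit O → queue [G, I, C, F]
Visit G → queue [I, C, F]
Visit I → queue [C, F]
Visit C → queue [F]
Visit F → queue []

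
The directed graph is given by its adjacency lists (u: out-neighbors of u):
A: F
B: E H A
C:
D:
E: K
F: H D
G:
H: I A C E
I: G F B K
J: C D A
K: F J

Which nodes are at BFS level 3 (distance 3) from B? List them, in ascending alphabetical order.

D, G, J

Level 0: B
Level 1: A, E, H
Level 2: C, F, I, K
Level 3: D, G, J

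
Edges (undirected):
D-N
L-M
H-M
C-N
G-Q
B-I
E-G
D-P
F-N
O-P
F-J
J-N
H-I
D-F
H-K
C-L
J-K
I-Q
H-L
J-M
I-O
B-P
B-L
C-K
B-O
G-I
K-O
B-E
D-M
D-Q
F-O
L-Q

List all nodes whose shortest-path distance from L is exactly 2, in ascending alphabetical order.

D, E, G, I, J, K, N, O, P

Level 0: L
Level 1: B, C, H, M, Q
Level 2: D, E, G, I, J, K, N, O, P
Level 3: F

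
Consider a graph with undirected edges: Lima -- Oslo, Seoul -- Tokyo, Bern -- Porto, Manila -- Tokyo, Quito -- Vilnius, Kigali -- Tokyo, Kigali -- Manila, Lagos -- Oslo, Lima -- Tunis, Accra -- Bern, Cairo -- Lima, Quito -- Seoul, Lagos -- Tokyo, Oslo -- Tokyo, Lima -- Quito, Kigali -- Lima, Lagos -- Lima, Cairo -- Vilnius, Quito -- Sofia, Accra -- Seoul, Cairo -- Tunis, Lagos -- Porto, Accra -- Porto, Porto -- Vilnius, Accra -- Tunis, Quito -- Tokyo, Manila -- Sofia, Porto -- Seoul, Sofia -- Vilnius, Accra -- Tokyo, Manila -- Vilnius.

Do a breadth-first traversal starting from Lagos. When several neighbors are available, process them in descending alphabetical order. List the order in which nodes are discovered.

Visit Lagos; enqueue Tokyo, Porto, Oslo, Lima → queue [Tokyo, Porto, Oslo, Lima]
Visit Tokyo; enqueue Seoul, Quito, Manila, Kigali, Accra → queue [Porto, Oslo, Lima, Seoul, Quito, Manila, Kigali, Accra]
Visit Porto; enqueue Vilnius, Bern → queue [Oslo, Lima, Seoul, Quito, Manila, Kigali, Accra, Vilnius, Bern]
Visit Oslo → queue [Lima, Seoul, Quito, Manila, Kigali, Accra, Vilnius, Bern]
Visit Lima; enqueue Tunis, Cairo → queue [Seoul, Quito, Manila, Kigali, Accra, Vilnius, Bern, Tunis, Cairo]
Visit Seoul → queue [Quito, Manila, Kigali, Accra, Vilnius, Bern, Tunis, Cairo]
Visit Quito; enqueue Sofia → queue [Manila, Kigali, Accra, Vilnius, Bern, Tunis, Cairo, Sofia]
Visit Manila → queue [Kigali, Accra, Vilnius, Bern, Tunis, Cairo, Sofia]
Visit Kigali → queue [Accra, Vilnius, Bern, Tunis, Cairo, Sofia]
Visit Accra → queue [Vilnius, Bern, Tunis, Cairo, Sofia]
Visit Vilnius → queue [Bern, Tunis, Cairo, Sofia]
Visit Bern → queue [Tunis, Cairo, Sofia]
Visit Tunis → queue [Cairo, Sofia]
Visit Cairo → queue [Sofia]
Visit Sofia → queue []

Lagos Tokyo Porto Oslo Lima Seoul Quito Manila Kigali Accra Vilnius Bern Tunis Cairo Sofia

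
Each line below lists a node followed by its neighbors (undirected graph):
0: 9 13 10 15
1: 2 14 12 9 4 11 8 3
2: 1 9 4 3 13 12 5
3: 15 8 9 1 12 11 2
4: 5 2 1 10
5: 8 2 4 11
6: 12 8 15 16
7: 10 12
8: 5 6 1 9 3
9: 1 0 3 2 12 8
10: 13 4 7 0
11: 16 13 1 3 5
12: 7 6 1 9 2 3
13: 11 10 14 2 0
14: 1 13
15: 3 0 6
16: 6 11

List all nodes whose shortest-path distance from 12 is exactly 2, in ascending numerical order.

0, 4, 5, 8, 10, 11, 13, 14, 15, 16

Level 0: 12
Level 1: 1, 2, 3, 6, 7, 9
Level 2: 0, 4, 5, 8, 10, 11, 13, 14, 15, 16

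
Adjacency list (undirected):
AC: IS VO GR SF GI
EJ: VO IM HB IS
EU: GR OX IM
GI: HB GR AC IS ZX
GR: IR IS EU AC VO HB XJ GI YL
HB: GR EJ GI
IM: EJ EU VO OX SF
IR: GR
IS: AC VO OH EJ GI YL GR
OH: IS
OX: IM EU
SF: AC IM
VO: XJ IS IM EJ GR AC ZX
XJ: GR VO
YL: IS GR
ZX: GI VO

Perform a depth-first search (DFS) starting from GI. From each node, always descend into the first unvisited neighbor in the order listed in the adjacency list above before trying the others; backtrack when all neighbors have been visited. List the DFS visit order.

GI -> HB -> GR -> IR -> IS -> AC -> VO -> XJ -> IM -> EJ -> EU -> OX -> SF -> ZX -> OH -> YL

Visit GI
GI → HB
HB → GR
GR → IR
GR → IS
IS → AC
AC → VO
VO → XJ
VO → IM
IM → EJ
IM → EU
EU → OX
IM → SF
VO → ZX
IS → OH
IS → YL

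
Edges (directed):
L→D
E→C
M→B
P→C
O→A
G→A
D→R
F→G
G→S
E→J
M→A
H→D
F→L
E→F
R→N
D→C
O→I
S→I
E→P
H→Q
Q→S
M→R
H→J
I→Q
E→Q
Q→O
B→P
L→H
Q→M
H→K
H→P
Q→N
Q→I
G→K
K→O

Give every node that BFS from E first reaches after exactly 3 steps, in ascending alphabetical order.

Level 0: E
Level 1: C, F, J, P, Q
Level 2: G, I, L, M, N, O, S
Level 3: A, B, D, H, K, R

A, B, D, H, K, R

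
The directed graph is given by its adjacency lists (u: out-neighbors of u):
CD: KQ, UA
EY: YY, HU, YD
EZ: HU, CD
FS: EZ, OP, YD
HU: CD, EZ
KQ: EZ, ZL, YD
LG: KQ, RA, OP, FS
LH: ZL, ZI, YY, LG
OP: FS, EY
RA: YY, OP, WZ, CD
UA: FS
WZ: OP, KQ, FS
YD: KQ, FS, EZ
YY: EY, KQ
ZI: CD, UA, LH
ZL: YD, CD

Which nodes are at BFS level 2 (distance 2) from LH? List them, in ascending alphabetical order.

Level 0: LH
Level 1: LG, YY, ZI, ZL
Level 2: CD, EY, FS, KQ, OP, RA, UA, YD
Level 3: EZ, HU, WZ

CD, EY, FS, KQ, OP, RA, UA, YD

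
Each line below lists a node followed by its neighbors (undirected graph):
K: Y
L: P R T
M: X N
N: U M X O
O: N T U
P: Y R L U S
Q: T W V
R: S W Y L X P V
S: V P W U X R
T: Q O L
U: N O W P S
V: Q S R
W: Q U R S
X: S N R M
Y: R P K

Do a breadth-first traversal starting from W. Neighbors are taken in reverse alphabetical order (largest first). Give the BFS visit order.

W -> U -> S -> R -> Q -> P -> O -> N -> X -> V -> Y -> L -> T -> M -> K

Visit W; enqueue U, S, R, Q → queue [U, S, R, Q]
Visit U; enqueue P, O, N → queue [S, R, Q, P, O, N]
Visit S; enqueue X, V → queue [R, Q, P, O, N, X, V]
Visit R; enqueue Y, L → queue [Q, P, O, N, X, V, Y, L]
Visit Q; enqueue T → queue [P, O, N, X, V, Y, L, T]
Visit P → queue [O, N, X, V, Y, L, T]
Visit O → queue [N, X, V, Y, L, T]
Visit N; enqueue M → queue [X, V, Y, L, T, M]
Visit X → queue [V, Y, L, T, M]
Visit V → queue [Y, L, T, M]
Visit Y; enqueue K → queue [L, T, M, K]
Visit L → queue [T, M, K]
Visit T → queue [M, K]
Visit M → queue [K]
Visit K → queue []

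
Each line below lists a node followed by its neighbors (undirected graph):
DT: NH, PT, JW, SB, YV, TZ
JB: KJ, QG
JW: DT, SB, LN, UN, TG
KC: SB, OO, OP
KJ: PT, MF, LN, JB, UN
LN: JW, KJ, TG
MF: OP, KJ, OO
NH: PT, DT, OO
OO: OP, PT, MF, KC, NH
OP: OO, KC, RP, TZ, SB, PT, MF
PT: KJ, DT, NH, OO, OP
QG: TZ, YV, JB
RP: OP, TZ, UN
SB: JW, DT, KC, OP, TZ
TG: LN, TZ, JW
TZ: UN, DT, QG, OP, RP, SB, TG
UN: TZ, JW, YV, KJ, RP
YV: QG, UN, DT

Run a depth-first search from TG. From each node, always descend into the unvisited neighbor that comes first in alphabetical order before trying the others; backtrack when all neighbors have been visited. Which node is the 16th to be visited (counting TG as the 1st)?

Visit TG
TG → JW
JW → DT
DT → NH
NH → OO
OO → KC
KC → OP
OP → MF
MF → KJ
KJ → JB
JB → QG
QG → TZ
TZ → RP
RP → UN
UN → YV
TZ → SB
KJ → LN
KJ → PT

Visit order: TG, JW, DT, NH, OO, KC, OP, MF, KJ, JB, QG, TZ, RP, UN, YV, SB, LN, PT

SB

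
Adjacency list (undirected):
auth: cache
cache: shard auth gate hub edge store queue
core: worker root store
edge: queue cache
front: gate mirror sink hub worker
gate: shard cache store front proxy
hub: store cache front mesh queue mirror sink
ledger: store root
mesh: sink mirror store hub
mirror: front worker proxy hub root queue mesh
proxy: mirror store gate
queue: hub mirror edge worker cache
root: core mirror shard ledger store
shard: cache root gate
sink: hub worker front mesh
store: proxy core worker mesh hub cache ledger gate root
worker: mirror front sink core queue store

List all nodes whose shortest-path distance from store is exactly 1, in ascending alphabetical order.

cache, core, gate, hub, ledger, mesh, proxy, root, worker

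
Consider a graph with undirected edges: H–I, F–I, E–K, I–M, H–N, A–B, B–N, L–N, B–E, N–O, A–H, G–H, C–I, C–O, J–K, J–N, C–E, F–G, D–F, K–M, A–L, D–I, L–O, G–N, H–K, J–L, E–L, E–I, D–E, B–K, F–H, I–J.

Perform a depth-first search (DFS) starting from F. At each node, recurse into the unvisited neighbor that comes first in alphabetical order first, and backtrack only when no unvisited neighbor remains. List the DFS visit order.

Visit F
F → D
D → E
E → B
B → A
A → H
H → G
G → N
N → J
J → I
I → C
C → O
O → L
I → M
M → K

F -> D -> E -> B -> A -> H -> G -> N -> J -> I -> C -> O -> L -> M -> K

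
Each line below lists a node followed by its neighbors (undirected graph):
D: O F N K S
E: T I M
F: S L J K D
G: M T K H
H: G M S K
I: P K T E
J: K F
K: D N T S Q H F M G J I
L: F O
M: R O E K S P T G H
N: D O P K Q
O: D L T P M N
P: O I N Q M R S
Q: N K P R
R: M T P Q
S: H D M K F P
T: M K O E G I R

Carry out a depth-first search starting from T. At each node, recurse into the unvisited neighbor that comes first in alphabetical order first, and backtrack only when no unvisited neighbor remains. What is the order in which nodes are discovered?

T, E, I, K, D, F, J, L, O, M, G, H, S, P, N, Q, R

Visit T
T → E
E → I
I → K
K → D
D → F
F → J
F → L
L → O
O → M
M → G
G → H
H → S
S → P
P → N
N → Q
Q → R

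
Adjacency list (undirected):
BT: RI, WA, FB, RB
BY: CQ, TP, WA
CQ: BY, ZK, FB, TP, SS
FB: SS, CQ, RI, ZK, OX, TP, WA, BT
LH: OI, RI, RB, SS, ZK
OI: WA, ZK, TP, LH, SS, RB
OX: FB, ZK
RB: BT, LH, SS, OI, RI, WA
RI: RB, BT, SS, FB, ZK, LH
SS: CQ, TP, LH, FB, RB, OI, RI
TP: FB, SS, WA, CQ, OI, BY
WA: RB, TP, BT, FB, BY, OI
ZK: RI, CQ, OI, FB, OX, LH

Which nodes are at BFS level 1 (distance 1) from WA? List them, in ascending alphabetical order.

BT, BY, FB, OI, RB, TP

Level 0: WA
Level 1: BT, BY, FB, OI, RB, TP
Level 2: CQ, LH, OX, RI, SS, ZK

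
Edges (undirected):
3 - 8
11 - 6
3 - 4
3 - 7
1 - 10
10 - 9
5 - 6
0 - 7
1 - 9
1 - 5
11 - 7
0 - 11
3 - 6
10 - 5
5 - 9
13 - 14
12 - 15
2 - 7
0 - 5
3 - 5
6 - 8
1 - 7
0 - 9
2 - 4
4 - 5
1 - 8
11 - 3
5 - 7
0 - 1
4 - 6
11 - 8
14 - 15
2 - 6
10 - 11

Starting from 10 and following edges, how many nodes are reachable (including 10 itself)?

12

BFS from 10 visits: 10, 1, 5, 9, 11, 0, 7, 8, 3, 4, 6, 2
Reachable nodes: 12 of 16 total.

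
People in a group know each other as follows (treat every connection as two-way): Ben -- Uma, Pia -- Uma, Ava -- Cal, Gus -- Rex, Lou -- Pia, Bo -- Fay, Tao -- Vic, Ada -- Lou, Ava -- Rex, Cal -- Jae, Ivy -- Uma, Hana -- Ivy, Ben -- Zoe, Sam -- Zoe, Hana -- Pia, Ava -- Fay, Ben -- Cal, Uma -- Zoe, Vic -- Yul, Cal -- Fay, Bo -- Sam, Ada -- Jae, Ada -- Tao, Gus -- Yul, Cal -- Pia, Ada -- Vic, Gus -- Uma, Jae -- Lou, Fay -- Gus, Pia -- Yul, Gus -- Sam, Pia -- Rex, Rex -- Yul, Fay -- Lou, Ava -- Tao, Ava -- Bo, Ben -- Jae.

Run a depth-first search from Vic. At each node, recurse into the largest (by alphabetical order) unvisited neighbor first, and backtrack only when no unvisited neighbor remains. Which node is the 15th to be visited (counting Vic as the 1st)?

Tao

Visit Vic
Vic → Yul
Yul → Rex
Rex → Pia
Pia → Uma
Uma → Zoe
Zoe → Sam
Sam → Gus
Gus → Fay
Fay → Lou
Lou → Jae
Jae → Cal
Cal → Ben
Cal → Ava
Ava → Tao
Tao → Ada
Ava → Bo
Uma → Ivy
Ivy → Hana

Visit order: Vic, Yul, Rex, Pia, Uma, Zoe, Sam, Gus, Fay, Lou, Jae, Cal, Ben, Ava, Tao, Ada, Bo, Ivy, Hana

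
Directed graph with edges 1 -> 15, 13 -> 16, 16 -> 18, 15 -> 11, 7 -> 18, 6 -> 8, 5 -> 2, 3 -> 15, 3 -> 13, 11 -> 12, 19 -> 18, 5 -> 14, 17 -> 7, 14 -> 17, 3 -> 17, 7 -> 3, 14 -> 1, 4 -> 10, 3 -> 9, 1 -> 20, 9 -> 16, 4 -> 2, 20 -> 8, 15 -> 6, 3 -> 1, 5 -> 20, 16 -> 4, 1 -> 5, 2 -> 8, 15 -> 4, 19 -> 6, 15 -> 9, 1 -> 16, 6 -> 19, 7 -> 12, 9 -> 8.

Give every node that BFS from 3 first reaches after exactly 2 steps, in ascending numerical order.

Level 0: 3
Level 1: 1, 9, 13, 15, 17
Level 2: 4, 5, 6, 7, 8, 11, 16, 20
Level 3: 2, 10, 12, 14, 18, 19

4, 5, 6, 7, 8, 11, 16, 20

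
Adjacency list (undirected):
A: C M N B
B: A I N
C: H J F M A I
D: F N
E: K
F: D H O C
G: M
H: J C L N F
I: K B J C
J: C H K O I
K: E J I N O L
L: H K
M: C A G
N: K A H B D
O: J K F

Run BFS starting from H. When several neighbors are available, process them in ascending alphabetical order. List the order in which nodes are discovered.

H → C → F → J → L → N → A → I → M → D → O → K → B → G → E

Visit H; enqueue C, F, J, L, N → queue [C, F, J, L, N]
Visit C; enqueue A, I, M → queue [F, J, L, N, A, I, M]
Visit F; enqueue D, O → queue [J, L, N, A, I, M, D, O]
Visit J; enqueue K → queue [L, N, A, I, M, D, O, K]
Visit L → queue [N, A, I, M, D, O, K]
Visit N; enqueue B → queue [A, I, M, D, O, K, B]
Visit A → queue [I, M, D, O, K, B]
Visit I → queue [M, D, O, K, B]
Visit M; enqueue G → queue [D, O, K, B, G]
Visit D → queue [O, K, B, G]
Visit O → queue [K, B, G]
Visit K; enqueue E → queue [B, G, E]
Visit B → queue [G, E]
Visit G → queue [E]
Visit E → queue []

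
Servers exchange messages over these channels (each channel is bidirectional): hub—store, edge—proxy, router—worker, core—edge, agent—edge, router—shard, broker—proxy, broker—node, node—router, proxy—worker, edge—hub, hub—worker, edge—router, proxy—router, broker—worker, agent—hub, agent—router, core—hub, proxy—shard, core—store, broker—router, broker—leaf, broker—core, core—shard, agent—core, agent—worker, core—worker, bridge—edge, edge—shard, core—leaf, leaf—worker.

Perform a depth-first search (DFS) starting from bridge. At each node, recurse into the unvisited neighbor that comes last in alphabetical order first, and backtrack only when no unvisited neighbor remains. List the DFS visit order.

Visit bridge
bridge → edge
edge → shard
shard → router
router → worker
worker → proxy
proxy → broker
broker → node
broker → leaf
leaf → core
core → store
store → hub
hub → agent

bridge, edge, shard, router, worker, proxy, broker, node, leaf, core, store, hub, agent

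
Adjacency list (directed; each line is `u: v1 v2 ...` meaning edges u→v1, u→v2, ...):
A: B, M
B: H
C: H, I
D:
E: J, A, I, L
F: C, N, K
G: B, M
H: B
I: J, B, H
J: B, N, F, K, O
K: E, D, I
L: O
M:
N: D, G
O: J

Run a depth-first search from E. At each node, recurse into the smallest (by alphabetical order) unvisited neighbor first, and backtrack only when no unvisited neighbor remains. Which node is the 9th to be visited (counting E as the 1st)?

Visit E
E → A
A → B
B → H
A → M
E → I
I → J
J → F
F → C
F → K
K → D
F → N
N → G
J → O
E → L

Visit order: E, A, B, H, M, I, J, F, C, K, D, N, G, O, L

C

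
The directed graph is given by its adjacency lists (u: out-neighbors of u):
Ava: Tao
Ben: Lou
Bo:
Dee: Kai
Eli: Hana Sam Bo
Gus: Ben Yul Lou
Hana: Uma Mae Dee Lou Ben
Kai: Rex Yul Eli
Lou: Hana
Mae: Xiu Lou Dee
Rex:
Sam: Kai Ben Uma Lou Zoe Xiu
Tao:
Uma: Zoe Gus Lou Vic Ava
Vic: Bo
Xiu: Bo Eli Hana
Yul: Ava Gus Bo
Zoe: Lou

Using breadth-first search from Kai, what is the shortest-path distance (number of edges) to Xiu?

3

Level 0: Kai
Level 1: Eli, Rex, Yul
Level 2: Ava, Bo, Gus, Hana, Sam
Level 3: Ben, Dee, Lou, Mae, Tao, Uma, Xiu, Zoe
Level 4: Vic
Xiu first appears at level 3.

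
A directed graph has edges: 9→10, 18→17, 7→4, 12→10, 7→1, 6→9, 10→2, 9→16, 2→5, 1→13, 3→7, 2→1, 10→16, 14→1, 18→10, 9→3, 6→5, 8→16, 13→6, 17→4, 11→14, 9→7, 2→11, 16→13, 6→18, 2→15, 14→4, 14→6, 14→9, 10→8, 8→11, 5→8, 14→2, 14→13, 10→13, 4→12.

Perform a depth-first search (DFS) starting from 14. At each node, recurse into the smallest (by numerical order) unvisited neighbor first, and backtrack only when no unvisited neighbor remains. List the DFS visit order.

Visit 14
14 → 1
1 → 13
13 → 6
6 → 5
5 → 8
8 → 11
8 → 16
6 → 9
9 → 3
3 → 7
7 → 4
4 → 12
12 → 10
10 → 2
2 → 15
6 → 18
18 → 17

14, 1, 13, 6, 5, 8, 11, 16, 9, 3, 7, 4, 12, 10, 2, 15, 18, 17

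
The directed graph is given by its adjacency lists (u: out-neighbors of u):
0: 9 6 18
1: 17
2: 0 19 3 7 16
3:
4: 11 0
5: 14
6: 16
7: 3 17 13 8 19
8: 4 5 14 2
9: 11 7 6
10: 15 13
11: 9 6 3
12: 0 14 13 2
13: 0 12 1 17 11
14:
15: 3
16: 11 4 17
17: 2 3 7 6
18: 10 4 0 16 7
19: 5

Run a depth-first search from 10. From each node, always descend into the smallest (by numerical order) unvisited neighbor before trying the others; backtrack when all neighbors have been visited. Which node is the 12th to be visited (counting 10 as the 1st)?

Visit 10
10 → 13
13 → 0
0 → 6
6 → 16
16 → 4
4 → 11
11 → 3
11 → 9
9 → 7
7 → 8
8 → 2
2 → 19
19 → 5
5 → 14
7 → 17
0 → 18
13 → 1
13 → 12
10 → 15

Visit order: 10, 13, 0, 6, 16, 4, 11, 3, 9, 7, 8, 2, 19, 5, 14, 17, 18, 1, 12, 15

2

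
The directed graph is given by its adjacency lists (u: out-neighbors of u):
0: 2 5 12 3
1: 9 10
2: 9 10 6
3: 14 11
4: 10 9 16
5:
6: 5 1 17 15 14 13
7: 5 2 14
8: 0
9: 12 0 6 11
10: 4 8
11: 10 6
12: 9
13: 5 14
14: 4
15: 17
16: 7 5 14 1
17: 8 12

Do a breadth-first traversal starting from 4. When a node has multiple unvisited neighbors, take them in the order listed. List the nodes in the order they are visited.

Visit 4; enqueue 10, 9, 16 → queue [10, 9, 16]
Visit 10; enqueue 8 → queue [9, 16, 8]
Visit 9; enqueue 12, 0, 6, 11 → queue [16, 8, 12, 0, 6, 11]
Visit 16; enqueue 7, 5, 14, 1 → queue [8, 12, 0, 6, 11, 7, 5, 14, 1]
Visit 8 → queue [12, 0, 6, 11, 7, 5, 14, 1]
Visit 12 → queue [0, 6, 11, 7, 5, 14, 1]
Visit 0; enqueue 2, 3 → queue [6, 11, 7, 5, 14, 1, 2, 3]
Visit 6; enqueue 17, 15, 13 → queue [11, 7, 5, 14, 1, 2, 3, 17, 15, 13]
Visit 11 → queue [7, 5, 14, 1, 2, 3, 17, 15, 13]
Visit 7 → queue [5, 14, 1, 2, 3, 17, 15, 13]
Visit 5 → queue [14, 1, 2, 3, 17, 15, 13]
Visit 14 → queue [1, 2, 3, 17, 15, 13]
Visit 1 → queue [2, 3, 17, 15, 13]
Visit 2 → queue [3, 17, 15, 13]
Visit 3 → queue [17, 15, 13]
Visit 17 → queue [15, 13]
Visit 15 → queue [13]
Visit 13 → queue []

4, 10, 9, 16, 8, 12, 0, 6, 11, 7, 5, 14, 1, 2, 3, 17, 15, 13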